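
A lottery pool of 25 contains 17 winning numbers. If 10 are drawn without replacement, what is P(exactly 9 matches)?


P(X=9) = C(17,9)*C(8,1) / C(25,10)
= 24310*8 / 3268760
= 194480/3268760 = 26/437

26/437


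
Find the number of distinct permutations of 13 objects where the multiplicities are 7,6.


13! = 6227020800
Denominator: 7!=5040 * 6!=720
Coefficient = 6227020800 / 3628800 = 1716

1716


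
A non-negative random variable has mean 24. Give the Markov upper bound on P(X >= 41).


Markov: P(X >= a) <= E[X]/a
P(X >= 41) <= 24/41

24/41


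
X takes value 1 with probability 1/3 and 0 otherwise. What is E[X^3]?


For Bernoulli: X in {0,1}
E[X^3] = 0^3*(1-1/3) + 1^3*1/3 = 1/3

1/3


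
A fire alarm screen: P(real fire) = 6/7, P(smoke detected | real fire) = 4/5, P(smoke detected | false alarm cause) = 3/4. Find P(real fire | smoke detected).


P(A) = P(A|B)P(B) + P(A|B')P(B') = 4/5*6/7 + 3/4*1/7 = 111/140
P(B|A) = P(A|B)P(B)/P(A) = (24/35)/(111/140) = 32/37

32/37


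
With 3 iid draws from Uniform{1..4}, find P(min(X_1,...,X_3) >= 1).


P(min >= 1) = P(all X_i >= 1) = (P(X_1 >= 1))^3
= (4/4)^3 = 1^3 = 1

1


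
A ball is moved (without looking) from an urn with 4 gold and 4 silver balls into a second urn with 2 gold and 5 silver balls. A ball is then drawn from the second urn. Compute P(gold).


P(transfer gold) = 4/8 = 1/2; P(transfer silver) = 1/2
If gold transferred: Urn II has 3 gold of 8, so P(gold|gold moved) = 3/8
If silver transferred: Urn II has 2 gold of 8, so P(gold|silver moved) = 1/4
By total probability: P(gold) = 1/2*3/8 + 1/2*1/4 = 5/16

5/16


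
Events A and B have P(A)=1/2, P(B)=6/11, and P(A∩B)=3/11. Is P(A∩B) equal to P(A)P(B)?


P(A)*P(B) = 1/2*6/11 = 3/11
P(A∩B) = 3/11, which equals P(A)P(B), so independent

Yes, A and B are independent


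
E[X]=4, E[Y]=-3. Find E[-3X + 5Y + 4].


E[-3X + 5Y + 4] = -3*E[X] + 5*E[Y] + 4
= (-3)*(4) + (5)*(-3) + (4)
= -12 - 15 + 4 = -23

-23


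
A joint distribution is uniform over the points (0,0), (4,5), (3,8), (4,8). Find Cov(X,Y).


E[X]=11/4, E[Y]=21/4, E[XY]=19
Cov(X,Y) = E[XY] - E[X]E[Y] = 19 - 11/4*21/4 = 73/16

73/16


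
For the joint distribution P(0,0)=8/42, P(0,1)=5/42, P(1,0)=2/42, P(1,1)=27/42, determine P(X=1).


P(X=1) = P(1,0)+P(1,1) = 2/42 + 27/42 = 29/42

29/42


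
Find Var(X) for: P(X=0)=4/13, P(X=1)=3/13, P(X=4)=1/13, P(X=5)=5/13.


E[X] = 32/13, E[X^2] = 144/13
Var(X) = E[X^2] - (E[X])^2 = 144/13 - (32/13)^2 = 848/169

848/169


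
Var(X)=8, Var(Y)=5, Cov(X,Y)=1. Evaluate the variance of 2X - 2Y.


Var(2X - 2Y) = 2^2*Var(X) + (-2)^2*Var(Y) + 2*2*(-2)*Cov(X,Y)
= 4*8 + 4*5 - 8*1
= 32 + 20 - 8 = 44

44


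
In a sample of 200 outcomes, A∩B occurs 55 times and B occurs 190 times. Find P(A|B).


P(A|B) = P(A∩B)/P(B) = (55/200)/(190/200) = 55/190 = 11/38

11/38


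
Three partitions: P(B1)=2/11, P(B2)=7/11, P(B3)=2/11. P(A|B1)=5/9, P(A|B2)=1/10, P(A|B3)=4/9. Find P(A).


P(A) = P(A|B1)P(B1) + P(A|B2)P(B2) + P(A|B3)P(B3)
= 5/9*2/11 + 1/10*7/11 + 4/9*2/11
= 10/99 + 7/110 + 8/99 = 27/110

27/110


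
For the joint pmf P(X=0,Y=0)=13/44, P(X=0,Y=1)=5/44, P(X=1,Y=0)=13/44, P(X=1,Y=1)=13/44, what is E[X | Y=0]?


P(Y=0) = 26/44
E[X|Y=0] = (0*13 + 1*13)/26 = 13/26 = 1/2

1/2


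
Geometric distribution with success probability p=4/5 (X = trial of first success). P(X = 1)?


P(X=1) = (1-p)^0 * p = (1/5)^0 * 4/5
= 1 * 4/5 = 4/5

4/5


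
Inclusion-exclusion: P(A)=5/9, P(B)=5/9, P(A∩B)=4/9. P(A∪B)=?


P(A∪B) = P(A) + P(B) - P(A∩B)
= 5/9 + 5/9 - 4/9 = 2/3

2/3


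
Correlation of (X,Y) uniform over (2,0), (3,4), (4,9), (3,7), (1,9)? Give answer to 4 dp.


Cov(X,Y) = 0.5200, Var(X) = 1.0400, Var(Y) = 11.7600
rho = Cov/(sqrt(VarX)*sqrt(VarY)) = 0.1487

0.1487


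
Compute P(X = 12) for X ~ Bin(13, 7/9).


P(X=12) = C(13,12) * p^12 * (1-p)^1
= 13 * 13841287201/282429536481 * 2/9
= 359873467226/2541865828329

359873467226/2541865828329


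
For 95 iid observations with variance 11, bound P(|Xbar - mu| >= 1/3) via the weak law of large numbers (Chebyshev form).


Var(Xbar) = Var(X)/n = 11/95
Chebyshev: P(|Xbar-mu| >= 1/3) <= Var(Xbar)/(1/3)^2 = (11/95)/(1/9) = 99/95
Bound exceeds 1, so trivial bound: 1

1


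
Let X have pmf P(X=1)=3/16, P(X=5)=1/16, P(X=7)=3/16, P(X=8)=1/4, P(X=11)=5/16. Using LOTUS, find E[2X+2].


E[2X+2] = sum(g(x)*P(x))
= 4*3/16 + 12*1/16 + 16*3/16 + 18*1/4 + 24*5/16
= 33/2

33/2


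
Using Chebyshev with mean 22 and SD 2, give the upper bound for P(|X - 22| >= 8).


k = 8/2 = 4
Chebyshev: P(|X-mu| >= k*sigma) <= 1/k^2 = 1/4^2 = 1/16

1/16


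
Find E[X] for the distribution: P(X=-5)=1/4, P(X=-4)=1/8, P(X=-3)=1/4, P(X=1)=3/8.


E[X] = sum(x * P(x))
= -5*1/4 - 4*1/8 - 3*1/4 + 1*3/8
= -17/8

-17/8


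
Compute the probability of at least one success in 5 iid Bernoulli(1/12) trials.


P(at least one) = 1 - P(none)
P(none) = (1 - 1/12)^5 = (11/12)^5 = 161051/248832
P(at least one) = 1 - 161051/248832 = 87781/248832

87781/248832


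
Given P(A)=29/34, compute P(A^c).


P(A') = 1 - P(A) = 1 - 29/34 = 5/34

5/34


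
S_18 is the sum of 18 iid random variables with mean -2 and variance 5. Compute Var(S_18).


By independence, Var(S_n) = n*Var(X_1) = 18*5 = 90

90


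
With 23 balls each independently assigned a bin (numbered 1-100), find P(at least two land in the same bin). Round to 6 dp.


P(all different) = prod((100-i)/100 for i=0..22) = 0.064282
P(at least one match) = 1 - 0.064282 = 0.935718

0.935718


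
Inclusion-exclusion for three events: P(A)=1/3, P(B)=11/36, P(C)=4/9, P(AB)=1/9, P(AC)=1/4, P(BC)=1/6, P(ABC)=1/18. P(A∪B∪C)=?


P(A∪B∪C) = P(A)+P(B)+P(C) - P(AB)-P(AC)-P(BC) + P(ABC)
= 1/3+11/36+4/9 - 1/9-1/4-1/6 + 1/18
= 11/18

11/18


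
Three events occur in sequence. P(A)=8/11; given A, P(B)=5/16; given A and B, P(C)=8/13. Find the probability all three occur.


P(A∩B∩C) = P(A) * P(B|A) * P(C|A∩B)
= 8/11 * 5/16 * 8/13
= 5/22 * 8/13 = 20/143

20/143


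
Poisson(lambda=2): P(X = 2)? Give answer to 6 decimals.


P(X=2) = e^(-2) * 2^2 / 2!
≈ 0.1353352832 * 4 / 2
≈ 0.270671

0.270671


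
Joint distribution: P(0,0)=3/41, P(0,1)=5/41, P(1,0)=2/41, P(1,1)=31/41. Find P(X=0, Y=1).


Read from table: P(X=0, Y=1) = 5/41

5/41


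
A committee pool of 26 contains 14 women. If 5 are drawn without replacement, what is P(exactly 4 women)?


P(X=4) = C(14,4)*C(12,1) / C(26,5)
= 1001*12 / 65780
= 12012/65780 = 21/115

21/115


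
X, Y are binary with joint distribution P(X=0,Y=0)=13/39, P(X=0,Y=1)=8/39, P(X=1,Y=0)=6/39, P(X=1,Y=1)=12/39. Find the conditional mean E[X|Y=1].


P(Y=1) = 20/39
E[X|Y=1] = (0*8 + 1*12)/20 = 12/20 = 3/5

3/5


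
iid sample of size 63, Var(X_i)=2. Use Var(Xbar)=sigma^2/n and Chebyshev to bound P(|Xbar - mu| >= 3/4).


Var(Xbar) = Var(X)/n = 2/63
Chebyshev: P(|Xbar-mu| >= 3/4) <= Var(Xbar)/(3/4)^2 = (2/63)/(9/16) = 32/567

32/567


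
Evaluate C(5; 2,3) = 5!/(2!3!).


5! = 120
Denominator: 2!=2 * 3!=6
Coefficient = 120 / 12 = 10

10


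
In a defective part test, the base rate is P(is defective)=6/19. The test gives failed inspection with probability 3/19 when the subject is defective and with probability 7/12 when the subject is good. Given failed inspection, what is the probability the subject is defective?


P(A) = P(A|B)P(B) + P(A|B')P(B') = 3/19*6/19 + 7/12*13/19 = 1945/4332
P(B|A) = P(A|B)P(B)/P(A) = (18/361)/(1945/4332) = 216/1945

216/1945


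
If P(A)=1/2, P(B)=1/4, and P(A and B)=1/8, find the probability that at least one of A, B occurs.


P(A∪B) = P(A) + P(B) - P(A∩B)
= 1/2 + 1/4 - 1/8 = 5/8

5/8


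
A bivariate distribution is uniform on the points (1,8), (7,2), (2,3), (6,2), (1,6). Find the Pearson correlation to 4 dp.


Cov(X,Y) = -5.0800, Var(X) = 6.6400, Var(Y) = 5.7600
rho = Cov/(sqrt(VarX)*sqrt(VarY)) = -0.8214

-0.8214


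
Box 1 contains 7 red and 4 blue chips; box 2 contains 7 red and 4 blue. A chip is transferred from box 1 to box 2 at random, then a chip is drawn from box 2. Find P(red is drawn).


P(transfer red) = 7/11; P(transfer blue) = 4/11
If red transferred: Urn II has 8 red of 12, so P(red|red moved) = 2/3
If blue transferred: Urn II has 7 red of 12, so P(red|blue moved) = 7/12
By total probability: P(red) = 7/11*2/3 + 4/11*7/12 = 7/11

7/11


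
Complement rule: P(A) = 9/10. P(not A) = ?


P(A') = 1 - P(A) = 1 - 9/10 = 1/10

1/10


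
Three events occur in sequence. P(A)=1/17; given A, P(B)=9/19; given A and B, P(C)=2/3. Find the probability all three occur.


P(A∩B∩C) = P(A) * P(B|A) * P(C|A∩B)
= 1/17 * 9/19 * 2/3
= 9/323 * 2/3 = 6/323

6/323


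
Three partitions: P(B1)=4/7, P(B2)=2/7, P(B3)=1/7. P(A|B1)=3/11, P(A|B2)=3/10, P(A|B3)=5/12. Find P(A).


P(A) = P(A|B1)P(B1) + P(A|B2)P(B2) + P(A|B3)P(B3)
= 3/11*4/7 + 3/10*2/7 + 5/12*1/7
= 12/77 + 3/35 + 5/84 = 1391/4620

1391/4620


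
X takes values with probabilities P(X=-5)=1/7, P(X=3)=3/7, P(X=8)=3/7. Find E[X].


E[X] = sum(x * P(x))
= -5*1/7 + 3*3/7 + 8*3/7
= 4

4


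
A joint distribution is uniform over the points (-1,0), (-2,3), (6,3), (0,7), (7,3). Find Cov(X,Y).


E[X]=2, E[Y]=16/5, E[XY]=33/5
Cov(X,Y) = E[XY] - E[X]E[Y] = 33/5 - 2*16/5 = 1/5

1/5


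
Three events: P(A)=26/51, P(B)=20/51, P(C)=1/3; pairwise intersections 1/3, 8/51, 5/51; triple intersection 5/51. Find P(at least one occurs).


P(A∪B∪C) = P(A)+P(B)+P(C) - P(AB)-P(AC)-P(BC) + P(ABC)
= 26/51+20/51+1/3 - 1/3-8/51-5/51 + 5/51
= 38/51

38/51


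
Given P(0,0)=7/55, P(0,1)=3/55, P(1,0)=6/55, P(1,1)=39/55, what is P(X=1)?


P(X=1) = P(1,0)+P(1,1) = 6/55 + 39/55 = 45/55 = 9/11

9/11


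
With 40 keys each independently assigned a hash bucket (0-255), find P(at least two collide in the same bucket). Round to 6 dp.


P(all different) = prod((256-i)/256 for i=0..39) = 0.040078
P(at least one match) = 1 - 0.040078 = 0.959922

0.959922


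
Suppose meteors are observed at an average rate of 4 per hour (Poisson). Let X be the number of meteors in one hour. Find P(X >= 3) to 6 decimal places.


P(X>=3) = 1 - P(X<=2) = 1 - (e^(-4)*4^0/0! + e^(-4)*4^1/1! + e^(-4)*4^2/2!)
≈ 1 - (0.0183156389 + 0.0732625556 + 0.1465251111)
= 1 - 0.2381033056 = 0.7618966944
≈ 0.761897

0.761897


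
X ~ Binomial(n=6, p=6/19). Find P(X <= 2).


P(X<=2) = P(X=0) + P(X=1) + P(X=2)
= 4826809/47045881 + 13366548/47045881 + 15422940/47045881
= 33616297/47045881

33616297/47045881


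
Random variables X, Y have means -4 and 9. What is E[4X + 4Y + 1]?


E[4X + 4Y + 1] = 4*E[X] + 4*E[Y] + 1
= (4)*(-4) + (4)*(9) + (1)
= -16 + 36 + 1 = 21

21


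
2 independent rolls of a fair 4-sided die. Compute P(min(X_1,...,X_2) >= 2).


P(min >= 2) = P(all X_i >= 2) = (P(X_1 >= 2))^2
= (3/4)^2 = 9/16

9/16


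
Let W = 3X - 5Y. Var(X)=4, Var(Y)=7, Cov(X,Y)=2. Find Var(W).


Var(3X - 5Y) = 3^2*Var(X) + (-5)^2*Var(Y) + 2*3*(-5)*Cov(X,Y)
= 9*4 + 25*7 - 30*2
= 36 + 175 - 60 = 151

151


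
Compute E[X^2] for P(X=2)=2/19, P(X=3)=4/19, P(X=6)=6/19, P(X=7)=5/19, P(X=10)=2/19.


E[X^2] = sum(g(x)*P(x))
= 4*2/19 + 9*4/19 + 36*6/19 + 49*5/19 + 100*2/19
= 705/19

705/19


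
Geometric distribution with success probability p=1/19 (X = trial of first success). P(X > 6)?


P(X > 6) = P(first 6 trials all fail) = (1-p)^6 = (18/19)^6 = 34012224/47045881

34012224/47045881


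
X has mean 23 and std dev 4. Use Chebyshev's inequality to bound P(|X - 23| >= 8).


k = 8/4 = 2
Chebyshev: P(|X-mu| >= k*sigma) <= 1/k^2 = 1/2^2 = 1/4

1/4


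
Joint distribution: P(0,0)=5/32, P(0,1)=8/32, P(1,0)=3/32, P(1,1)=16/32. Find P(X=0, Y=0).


Read from table: P(X=0, Y=0) = 5/32

5/32


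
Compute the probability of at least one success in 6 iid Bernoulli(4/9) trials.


P(at least one) = 1 - P(none)
P(none) = (1 - 4/9)^6 = (5/9)^6 = 15625/531441
P(at least one) = 1 - 15625/531441 = 515816/531441

515816/531441


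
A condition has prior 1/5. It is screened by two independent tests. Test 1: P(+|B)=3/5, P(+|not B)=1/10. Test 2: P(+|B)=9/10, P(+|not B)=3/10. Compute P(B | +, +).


After test 1: P(+) = 3/5*1/5 + 1/10*4/5 = 1/5
P(B|+) = (3/25)/(1/5) = 3/5
After test 2 (use post1 as new prior): P(+) = 9/10*3/5 + 3/10*2/5 = 33/50
P(B|+,+) = (27/50)/(33/50) = 9/11

9/11


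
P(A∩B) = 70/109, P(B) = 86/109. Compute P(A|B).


P(A|B) = P(A∩B)/P(B) = (70/109)/(86/109) = 70/86 = 35/43

35/43


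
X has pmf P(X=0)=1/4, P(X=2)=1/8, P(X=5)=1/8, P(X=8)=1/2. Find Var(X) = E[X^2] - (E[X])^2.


E[X] = 39/8, E[X^2] = 285/8
Var(X) = E[X^2] - (E[X])^2 = 285/8 - (39/8)^2 = 759/64

759/64


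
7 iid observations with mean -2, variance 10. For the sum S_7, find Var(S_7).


By independence, Var(S_n) = n*Var(X_1) = 7*10 = 70

70


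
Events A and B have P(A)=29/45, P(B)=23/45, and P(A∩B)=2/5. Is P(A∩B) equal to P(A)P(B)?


P(A)*P(B) = 29/45*23/45 = 667/2025
P(A∩B) = 2/5 != 667/2025, so not independent

No, A and B are not independent


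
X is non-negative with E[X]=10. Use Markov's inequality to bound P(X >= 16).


Markov: P(X >= a) <= E[X]/a
P(X >= 16) <= 10/16 = 5/8

5/8


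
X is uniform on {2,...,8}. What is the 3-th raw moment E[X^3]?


E[X^3] = (1/7) * sum(x^3 for x=2..8)
= 1295/7 = 185

185


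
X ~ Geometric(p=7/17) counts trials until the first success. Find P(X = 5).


P(X=5) = (1-p)^4 * p = (10/17)^4 * 7/17
= 10000/83521 * 7/17 = 70000/1419857

70000/1419857


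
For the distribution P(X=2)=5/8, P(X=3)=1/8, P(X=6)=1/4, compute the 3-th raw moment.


E[X^3] = sum(x^3 * P(x))
= 8*5/8 + 27*1/8 + 216*1/4
= 499/8

499/8


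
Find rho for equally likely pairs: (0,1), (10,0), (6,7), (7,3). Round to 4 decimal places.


Cov(X,Y) = -0.0625, Var(X) = 13.1875, Var(Y) = 7.1875
rho = Cov/(sqrt(VarX)*sqrt(VarY)) = -0.0064

-0.0064


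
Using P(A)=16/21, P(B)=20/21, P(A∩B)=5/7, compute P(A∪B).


P(A∪B) = P(A) + P(B) - P(A∩B)
= 16/21 + 20/21 - 5/7 = 1

1


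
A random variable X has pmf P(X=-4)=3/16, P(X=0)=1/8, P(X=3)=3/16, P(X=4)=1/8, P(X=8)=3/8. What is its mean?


E[X] = sum(x * P(x))
= -4*3/16 + 0*1/8 + 3*3/16 + 4*1/8 + 8*3/8
= 53/16

53/16


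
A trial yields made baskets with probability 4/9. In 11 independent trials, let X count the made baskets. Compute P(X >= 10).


P(X>=10) = P(X=10) + P(X=11)
= 57671680/31381059609 + 4194304/31381059609
= 61865984/31381059609

61865984/31381059609


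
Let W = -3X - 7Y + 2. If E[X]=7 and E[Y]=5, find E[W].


E[-3X - 7Y + 2] = -3*E[X] - 7*E[Y] + 2
= (-3)*(7) + (-7)*(5) + (2)
= -21 - 35 + 2 = -54

-54


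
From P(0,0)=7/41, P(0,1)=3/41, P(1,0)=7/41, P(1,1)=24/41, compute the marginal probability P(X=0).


P(X=0) = P(0,0)+P(0,1) = 7/41 + 3/41 = 10/41

10/41


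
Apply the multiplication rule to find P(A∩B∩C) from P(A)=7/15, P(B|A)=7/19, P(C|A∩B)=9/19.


P(A∩B∩C) = P(A) * P(B|A) * P(C|A∩B)
= 7/15 * 7/19 * 9/19
= 49/285 * 9/19 = 147/1805

147/1805


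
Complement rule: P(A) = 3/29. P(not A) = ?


P(A') = 1 - P(A) = 1 - 3/29 = 26/29

26/29


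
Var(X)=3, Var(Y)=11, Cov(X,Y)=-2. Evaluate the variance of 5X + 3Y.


Var(5X + 3Y) = 5^2*Var(X) + 3^2*Var(Y) + 2*5*3*Cov(X,Y)
= 25*3 + 9*11 + 30*(-2)
= 75 + 99 - 60 = 114

114


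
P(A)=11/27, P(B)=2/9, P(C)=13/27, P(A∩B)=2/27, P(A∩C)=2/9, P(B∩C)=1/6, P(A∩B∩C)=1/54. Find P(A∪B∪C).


P(A∪B∪C) = P(A)+P(B)+P(C) - P(AB)-P(AC)-P(BC) + P(ABC)
= 11/27+2/9+13/27 - 2/27-2/9-1/6 + 1/54
= 2/3

2/3


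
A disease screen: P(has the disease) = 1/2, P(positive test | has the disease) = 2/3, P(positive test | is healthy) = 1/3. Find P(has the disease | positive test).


P(A) = P(A|B)P(B) + P(A|B')P(B') = 2/3*1/2 + 1/3*1/2 = 1/2
P(B|A) = P(A|B)P(B)/P(A) = (1/3)/(1/2) = 2/3

2/3


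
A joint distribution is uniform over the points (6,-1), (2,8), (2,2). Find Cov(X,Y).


E[X]=10/3, E[Y]=3, E[XY]=14/3
Cov(X,Y) = E[XY] - E[X]E[Y] = 14/3 - 10/3*3 = -16/3

-16/3


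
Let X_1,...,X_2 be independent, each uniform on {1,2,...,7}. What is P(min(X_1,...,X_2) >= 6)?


P(min >= 6) = P(all X_i >= 6) = (P(X_1 >= 6))^2
= (2/7)^2 = 4/49

4/49


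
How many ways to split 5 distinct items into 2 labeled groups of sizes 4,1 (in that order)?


5! = 120
Denominator: 4!=24 * 1!=1
Coefficient = 120 / 24 = 5

5


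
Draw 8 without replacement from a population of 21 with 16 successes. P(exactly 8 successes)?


P(X=8) = C(16,8)*C(5,0) / C(21,8)
= 12870*1 / 203490
= 12870/203490 = 143/2261

143/2261


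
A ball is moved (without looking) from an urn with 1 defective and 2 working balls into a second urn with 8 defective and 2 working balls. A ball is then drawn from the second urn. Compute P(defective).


P(transfer defective) = 1/3; P(transfer working) = 2/3
If defective transferred: Urn II has 9 defective of 11, so P(defective|defective moved) = 9/11
If working transferred: Urn II has 8 defective of 11, so P(defective|working moved) = 8/11
By total probability: P(defective) = 1/3*9/11 + 2/3*8/11 = 25/33

25/33


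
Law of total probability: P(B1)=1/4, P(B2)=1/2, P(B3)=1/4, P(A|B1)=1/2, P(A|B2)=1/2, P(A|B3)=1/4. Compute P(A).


P(A) = P(A|B1)P(B1) + P(A|B2)P(B2) + P(A|B3)P(B3)
= 1/2*1/4 + 1/2*1/2 + 1/4*1/4
= 1/8 + 1/4 + 1/16 = 7/16

7/16


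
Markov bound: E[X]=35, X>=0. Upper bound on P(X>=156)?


Markov: P(X >= a) <= E[X]/a
P(X >= 156) <= 35/156

35/156


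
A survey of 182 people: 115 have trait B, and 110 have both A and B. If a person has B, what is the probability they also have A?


P(A|B) = P(A∩B)/P(B) = (110/182)/(115/182) = 110/115 = 22/23

22/23


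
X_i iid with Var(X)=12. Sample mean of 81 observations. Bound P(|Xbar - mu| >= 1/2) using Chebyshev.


Var(Xbar) = Var(X)/n = 12/81
Chebyshev: P(|Xbar-mu| >= 1/2) <= Var(Xbar)/(1/2)^2 = (4/27)/(1/4) = 16/27

16/27


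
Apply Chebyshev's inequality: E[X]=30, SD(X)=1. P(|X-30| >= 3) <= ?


k = 3/1 = 3
Chebyshev: P(|X-mu| >= k*sigma) <= 1/k^2 = 1/3^2 = 1/9

1/9


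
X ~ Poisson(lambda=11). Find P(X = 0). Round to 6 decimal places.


P(X=0) = e^(-11) * 11^0 / 0!
≈ 0.00001670170079 * 1 / 1
≈ 0.000017

0.000017


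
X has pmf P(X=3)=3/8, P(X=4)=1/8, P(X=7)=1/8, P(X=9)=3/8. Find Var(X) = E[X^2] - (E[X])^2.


E[X] = 47/8, E[X^2] = 335/8
Var(X) = E[X^2] - (E[X])^2 = 335/8 - (47/8)^2 = 471/64

471/64


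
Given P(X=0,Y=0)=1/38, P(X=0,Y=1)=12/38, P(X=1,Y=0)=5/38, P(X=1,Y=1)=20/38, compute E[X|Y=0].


P(Y=0) = 6/38
E[X|Y=0] = (0*1 + 1*5)/6 = 5/6

5/6


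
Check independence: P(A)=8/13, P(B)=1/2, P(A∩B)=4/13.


P(A)*P(B) = 8/13*1/2 = 4/13
P(A∩B) = 4/13, which equals P(A)P(B), so independent

Yes, A and B are independent


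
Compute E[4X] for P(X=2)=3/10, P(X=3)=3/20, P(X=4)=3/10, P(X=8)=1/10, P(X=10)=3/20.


E[4X] = sum(g(x)*P(x))
= 8*3/10 + 12*3/20 + 16*3/10 + 32*1/10 + 40*3/20
= 91/5

91/5


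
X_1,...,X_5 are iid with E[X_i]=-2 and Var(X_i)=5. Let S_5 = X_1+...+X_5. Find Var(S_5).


By independence, Var(S_n) = n*Var(X_1) = 5*5 = 25

25


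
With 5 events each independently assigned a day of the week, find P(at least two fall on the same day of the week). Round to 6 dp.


P(all different) = prod((7-i)/7 for i=0..4) = 0.149938
P(at least one match) = 1 - 0.149938 = 0.850062

0.850062


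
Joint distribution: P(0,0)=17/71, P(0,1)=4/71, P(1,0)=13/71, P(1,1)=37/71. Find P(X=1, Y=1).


Read from table: P(X=1, Y=1) = 37/71

37/71


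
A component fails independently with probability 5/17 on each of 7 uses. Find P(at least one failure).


P(at least one) = 1 - P(none)
P(none) = (1 - 5/17)^7 = (12/17)^7 = 35831808/410338673
P(at least one) = 1 - 35831808/410338673 = 374506865/410338673

374506865/410338673


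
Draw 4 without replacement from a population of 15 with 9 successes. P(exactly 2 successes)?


P(X=2) = C(9,2)*C(6,2) / C(15,4)
= 36*15 / 1365
= 540/1365 = 36/91

36/91


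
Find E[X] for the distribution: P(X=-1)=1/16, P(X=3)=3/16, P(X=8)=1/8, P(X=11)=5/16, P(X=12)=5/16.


E[X] = sum(x * P(x))
= -1*1/16 + 3*3/16 + 8*1/8 + 11*5/16 + 12*5/16
= 139/16

139/16


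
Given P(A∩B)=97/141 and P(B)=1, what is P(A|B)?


P(A|B) = P(A∩B)/P(B) = (97/141)/(141/141) = 97/141

97/141


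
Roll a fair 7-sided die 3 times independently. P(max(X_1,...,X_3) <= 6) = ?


P(max <= 6) = P(all X_i <= 6) = (P(X_1 <= 6))^3
= (6/7)^3 = 216/343

216/343


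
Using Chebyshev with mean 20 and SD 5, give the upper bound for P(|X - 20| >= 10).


k = 10/5 = 2
Chebyshev: P(|X-mu| >= k*sigma) <= 1/k^2 = 1/2^2 = 1/4

1/4


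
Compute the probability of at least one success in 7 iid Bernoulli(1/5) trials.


P(at least one) = 1 - P(none)
P(none) = (1 - 1/5)^7 = (4/5)^7 = 16384/78125
P(at least one) = 1 - 16384/78125 = 61741/78125

61741/78125


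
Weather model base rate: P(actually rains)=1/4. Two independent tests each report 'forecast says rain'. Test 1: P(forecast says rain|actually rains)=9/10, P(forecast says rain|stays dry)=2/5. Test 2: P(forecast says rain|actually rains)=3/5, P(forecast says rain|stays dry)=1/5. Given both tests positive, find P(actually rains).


After test 1: P(+) = 9/10*1/4 + 2/5*3/4 = 21/40
P(B|+) = (9/40)/(21/40) = 3/7
After test 2 (use post1 as new prior): P(+) = 3/5*3/7 + 1/5*4/7 = 13/35
P(B|+,+) = (9/35)/(13/35) = 9/13

9/13


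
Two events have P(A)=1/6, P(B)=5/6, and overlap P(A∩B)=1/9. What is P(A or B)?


P(A∪B) = P(A) + P(B) - P(A∩B)
= 1/6 + 5/6 - 1/9 = 8/9

8/9


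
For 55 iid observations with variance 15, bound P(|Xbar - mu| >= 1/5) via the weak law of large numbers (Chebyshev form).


Var(Xbar) = Var(X)/n = 15/55
Chebyshev: P(|Xbar-mu| >= 1/5) <= Var(Xbar)/(1/5)^2 = (3/11)/(1/25) = 75/11
Bound exceeds 1, so trivial bound: 1

1


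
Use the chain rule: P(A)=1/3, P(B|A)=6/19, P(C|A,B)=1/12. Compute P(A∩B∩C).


P(A∩B∩C) = P(A) * P(B|A) * P(C|A∩B)
= 1/3 * 6/19 * 1/12
= 2/19 * 1/12 = 1/114

1/114


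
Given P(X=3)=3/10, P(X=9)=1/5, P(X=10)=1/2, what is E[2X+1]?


E[2X+1] = sum(g(x)*P(x))
= 7*3/10 + 19*1/5 + 21*1/2
= 82/5

82/5


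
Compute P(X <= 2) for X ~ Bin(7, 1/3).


P(X<=2) = P(X=0) + P(X=1) + P(X=2)
= 128/2187 + 448/2187 + 224/729
= 416/729

416/729


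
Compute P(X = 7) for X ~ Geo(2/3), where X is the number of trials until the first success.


P(X=7) = (1-p)^6 * p = (1/3)^6 * 2/3
= 1/729 * 2/3 = 2/2187

2/2187


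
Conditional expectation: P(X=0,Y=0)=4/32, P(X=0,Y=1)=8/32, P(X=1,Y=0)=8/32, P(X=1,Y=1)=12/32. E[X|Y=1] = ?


P(Y=1) = 20/32
E[X|Y=1] = (0*8 + 1*12)/20 = 12/20 = 3/5

3/5


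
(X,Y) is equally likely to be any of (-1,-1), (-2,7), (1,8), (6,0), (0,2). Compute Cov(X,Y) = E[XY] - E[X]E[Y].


E[X]=4/5, E[Y]=16/5, E[XY]=-1
Cov(X,Y) = E[XY] - E[X]E[Y] = -1 - 4/5*16/5 = -89/25

-89/25


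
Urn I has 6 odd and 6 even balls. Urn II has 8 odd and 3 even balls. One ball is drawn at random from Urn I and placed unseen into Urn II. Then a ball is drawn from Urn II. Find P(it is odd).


P(transfer odd) = 6/12 = 1/2; P(transfer even) = 1/2
If odd transferred: Urn II has 9 odd of 12, so P(odd|odd moved) = 3/4
If even transferred: Urn II has 8 odd of 12, so P(odd|even moved) = 2/3
By total probability: P(odd) = 1/2*3/4 + 1/2*2/3 = 17/24

17/24


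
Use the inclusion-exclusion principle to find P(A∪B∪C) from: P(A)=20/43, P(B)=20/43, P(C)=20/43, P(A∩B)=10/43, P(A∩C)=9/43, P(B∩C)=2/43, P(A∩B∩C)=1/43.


P(A∪B∪C) = P(A)+P(B)+P(C) - P(AB)-P(AC)-P(BC) + P(ABC)
= 20/43+20/43+20/43 - 10/43-9/43-2/43 + 1/43
= 40/43

40/43


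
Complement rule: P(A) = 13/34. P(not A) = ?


P(A') = 1 - P(A) = 1 - 13/34 = 21/34

21/34


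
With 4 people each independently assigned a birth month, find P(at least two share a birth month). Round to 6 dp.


P(all different) = prod((12-i)/12 for i=0..3) = 0.572917
P(at least one match) = 1 - 0.572917 = 0.427083

0.427083


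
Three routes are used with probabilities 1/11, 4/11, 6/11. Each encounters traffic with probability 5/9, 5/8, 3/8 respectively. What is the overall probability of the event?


P(A) = P(A|B1)P(B1) + P(A|B2)P(B2) + P(A|B3)P(B3)
= 5/9*1/11 + 5/8*4/11 + 3/8*6/11
= 5/99 + 5/22 + 9/44 = 191/396

191/396


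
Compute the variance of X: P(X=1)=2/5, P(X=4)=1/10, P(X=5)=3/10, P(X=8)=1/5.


E[X] = 39/10, E[X^2] = 223/10
Var(X) = E[X^2] - (E[X])^2 = 223/10 - (39/10)^2 = 709/100

709/100


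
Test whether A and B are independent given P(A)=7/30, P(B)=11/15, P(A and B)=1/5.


P(A)*P(B) = 7/30*11/15 = 77/450
P(A∩B) = 1/5 != 77/450, so not independent

No, A and B are not independent


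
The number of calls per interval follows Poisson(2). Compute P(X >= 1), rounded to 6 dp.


P(X>=1) = 1 - P(X<=0) = 1 - (e^(-2)*2^0/0!)
≈ 1 - 0.1353352832 = 0.8646647168
≈ 0.864665

0.864665


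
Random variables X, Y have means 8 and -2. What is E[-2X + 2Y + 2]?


E[-2X + 2Y + 2] = -2*E[X] + 2*E[Y] + 2
= (-2)*(8) + (2)*(-2) + (2)
= -16 - 4 + 2 = -18

-18


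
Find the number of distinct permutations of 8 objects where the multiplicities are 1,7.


8! = 40320
Denominator: 1!=1 * 7!=5040
Coefficient = 40320 / 5040 = 8

8


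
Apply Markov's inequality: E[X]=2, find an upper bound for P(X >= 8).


Markov: P(X >= a) <= E[X]/a
P(X >= 8) <= 2/8 = 1/4

1/4


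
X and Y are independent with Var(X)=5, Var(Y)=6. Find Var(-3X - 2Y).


Independence => Cov(X,Y)=0
Var(-3X - 2Y) = (-3)^2*Var(X) + (-2)^2*Var(Y)
= 9*5 + 4*6 = 69

69


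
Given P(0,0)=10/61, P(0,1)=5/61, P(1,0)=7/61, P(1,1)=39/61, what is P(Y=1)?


P(Y=1) = P(0,1)+P(1,1) = 5/61 + 39/61 = 44/61

44/61


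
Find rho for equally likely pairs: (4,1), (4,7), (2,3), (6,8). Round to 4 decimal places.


Cov(X,Y) = 2.5000, Var(X) = 2.0000, Var(Y) = 8.1875
rho = Cov/(sqrt(VarX)*sqrt(VarY)) = 0.6178

0.6178


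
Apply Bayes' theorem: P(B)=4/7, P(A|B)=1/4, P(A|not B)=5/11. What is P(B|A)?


P(A) = P(A|B)P(B) + P(A|B')P(B') = 1/4*4/7 + 5/11*3/7 = 26/77
P(B|A) = P(A|B)P(B)/P(A) = (1/7)/(26/77) = 11/26

11/26


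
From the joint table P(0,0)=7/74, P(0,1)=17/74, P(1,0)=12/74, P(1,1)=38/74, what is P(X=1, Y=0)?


Read from table: P(X=1, Y=0) = 12/74 = 6/37

6/37


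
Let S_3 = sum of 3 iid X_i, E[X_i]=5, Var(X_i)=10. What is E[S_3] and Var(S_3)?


E[S_n] = n*mu = 3*5 = 15
Var(S_n) = n*sigma^2 = 3*10 = 30

E[S_3]=15, Var(S_3)=30


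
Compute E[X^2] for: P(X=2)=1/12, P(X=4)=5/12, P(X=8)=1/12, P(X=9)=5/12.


E[X^2] = sum(x^2 * P(x))
= 4*1/12 + 16*5/12 + 64*1/12 + 81*5/12
= 553/12

553/12


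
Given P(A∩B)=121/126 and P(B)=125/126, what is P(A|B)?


P(A|B) = P(A∩B)/P(B) = (121/126)/(125/126) = 121/125

121/125


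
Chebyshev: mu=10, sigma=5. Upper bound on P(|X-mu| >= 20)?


k = 20/5 = 4
Chebyshev: P(|X-mu| >= k*sigma) <= 1/k^2 = 1/4^2 = 1/16

1/16


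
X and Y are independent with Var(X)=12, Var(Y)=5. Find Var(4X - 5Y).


Independence => Cov(X,Y)=0
Var(4X - 5Y) = 4^2*Var(X) + (-5)^2*Var(Y)
= 16*12 + 25*5 = 317

317


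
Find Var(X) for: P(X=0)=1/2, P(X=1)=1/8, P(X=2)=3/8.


E[X] = 7/8, E[X^2] = 13/8
Var(X) = E[X^2] - (E[X])^2 = 13/8 - (7/8)^2 = 55/64

55/64


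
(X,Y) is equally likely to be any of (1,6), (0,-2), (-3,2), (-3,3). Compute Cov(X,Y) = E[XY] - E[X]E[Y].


E[X]=-5/4, E[Y]=9/4, E[XY]=-9/4
Cov(X,Y) = E[XY] - E[X]E[Y] = -9/4 + 5/4*9/4 = 9/16

9/16


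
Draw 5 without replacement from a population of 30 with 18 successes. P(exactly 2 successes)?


P(X=2) = C(18,2)*C(12,3) / C(30,5)
= 153*220 / 142506
= 33660/142506 = 1870/7917

1870/7917


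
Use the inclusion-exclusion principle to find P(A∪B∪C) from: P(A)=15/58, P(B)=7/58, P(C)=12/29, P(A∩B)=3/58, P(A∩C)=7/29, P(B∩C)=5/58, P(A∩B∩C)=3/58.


P(A∪B∪C) = P(A)+P(B)+P(C) - P(AB)-P(AC)-P(BC) + P(ABC)
= 15/58+7/58+12/29 - 3/58-7/29-5/58 + 3/58
= 27/58

27/58


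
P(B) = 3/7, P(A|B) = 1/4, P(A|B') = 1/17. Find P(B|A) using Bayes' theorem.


P(A) = P(A|B)P(B) + P(A|B')P(B') = 1/4*3/7 + 1/17*4/7 = 67/476
P(B|A) = P(A|B)P(B)/P(A) = (3/28)/(67/476) = 51/67

51/67


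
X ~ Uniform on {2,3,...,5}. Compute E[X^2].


E[X^2] = (1/4) * sum(x^2 for x=2..5)
= 54/4 = 27/2

27/2


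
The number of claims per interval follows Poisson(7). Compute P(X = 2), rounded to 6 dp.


P(X=2) = e^(-7) * 7^2 / 2!
≈ 0.0009118819656 * 49 / 2
≈ 0.022341

0.022341


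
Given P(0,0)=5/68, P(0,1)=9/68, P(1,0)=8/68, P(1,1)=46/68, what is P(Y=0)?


P(Y=0) = P(0,0)+P(1,0) = 5/68 + 8/68 = 13/68

13/68


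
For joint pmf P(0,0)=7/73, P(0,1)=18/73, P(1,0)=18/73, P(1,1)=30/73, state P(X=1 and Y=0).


Read from table: P(X=1, Y=0) = 18/73

18/73


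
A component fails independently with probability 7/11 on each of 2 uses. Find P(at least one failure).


P(at least one) = 1 - P(none)
P(none) = (1 - 7/11)^2 = (4/11)^2 = 16/121
P(at least one) = 1 - 16/121 = 105/121

105/121


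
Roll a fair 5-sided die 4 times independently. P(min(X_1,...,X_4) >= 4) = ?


P(min >= 4) = P(all X_i >= 4) = (P(X_1 >= 4))^4
= (2/5)^4 = 16/625

16/625


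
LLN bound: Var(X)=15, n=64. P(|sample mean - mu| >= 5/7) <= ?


Var(Xbar) = Var(X)/n = 15/64
Chebyshev: P(|Xbar-mu| >= 5/7) <= Var(Xbar)/(5/7)^2 = (15/64)/(25/49) = 147/320

147/320


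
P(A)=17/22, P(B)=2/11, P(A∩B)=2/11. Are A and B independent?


P(A)*P(B) = 17/22*2/11 = 17/121
P(A∩B) = 2/11 != 17/121, so not independent

No, A and B are not independent


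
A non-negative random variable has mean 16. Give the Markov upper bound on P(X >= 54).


Markov: P(X >= a) <= E[X]/a
P(X >= 54) <= 16/54 = 8/27

8/27


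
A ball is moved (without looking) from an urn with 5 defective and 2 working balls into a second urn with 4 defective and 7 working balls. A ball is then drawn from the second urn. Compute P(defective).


P(transfer defective) = 5/7; P(transfer working) = 2/7
If defective transferred: Urn II has 5 defective of 12, so P(defective|defective moved) = 5/12
If working transferred: Urn II has 4 defective of 12, so P(defective|working moved) = 1/3
By total probability: P(defective) = 5/7*5/12 + 2/7*1/3 = 11/28

11/28


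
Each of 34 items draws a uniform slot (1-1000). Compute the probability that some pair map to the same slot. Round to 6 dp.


P(all different) = prod((1000-i)/1000 for i=0..33) = 0.567014
P(at least one match) = 1 - 0.567014 = 0.432986

0.432986


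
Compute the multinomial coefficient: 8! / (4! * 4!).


8! = 40320
Denominator: 4!=24 * 4!=24
Coefficient = 40320 / 576 = 70

70


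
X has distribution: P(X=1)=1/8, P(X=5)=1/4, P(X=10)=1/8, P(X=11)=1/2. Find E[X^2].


E[X^2] = sum(g(x)*P(x))
= 1*1/8 + 25*1/4 + 100*1/8 + 121*1/2
= 635/8

635/8


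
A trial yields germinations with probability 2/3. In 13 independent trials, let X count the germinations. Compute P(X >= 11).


P(X>=11) = P(X=11) + P(X=12) + P(X=13)
= 53248/531441 + 53248/1594323 + 8192/1594323
= 8192/59049

8192/59049


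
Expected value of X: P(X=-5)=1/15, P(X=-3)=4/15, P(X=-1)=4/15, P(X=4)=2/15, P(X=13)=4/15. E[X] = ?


E[X] = sum(x * P(x))
= -5*1/15 - 3*4/15 - 1*4/15 + 4*2/15 + 13*4/15
= 13/5

13/5


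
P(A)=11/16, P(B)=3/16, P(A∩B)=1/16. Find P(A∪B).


P(A∪B) = P(A) + P(B) - P(A∩B)
= 11/16 + 3/16 - 1/16 = 13/16

13/16


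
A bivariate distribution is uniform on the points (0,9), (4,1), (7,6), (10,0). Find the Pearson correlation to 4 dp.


Cov(X,Y) = -9.5000, Var(X) = 13.6875, Var(Y) = 13.5000
rho = Cov/(sqrt(VarX)*sqrt(VarY)) = -0.6989

-0.6989


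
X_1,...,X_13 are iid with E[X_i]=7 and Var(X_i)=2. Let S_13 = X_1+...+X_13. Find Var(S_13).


By independence, Var(S_n) = n*Var(X_1) = 13*2 = 26

26


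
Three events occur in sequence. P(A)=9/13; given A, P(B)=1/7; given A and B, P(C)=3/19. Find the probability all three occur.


P(A∩B∩C) = P(A) * P(B|A) * P(C|A∩B)
= 9/13 * 1/7 * 3/19
= 9/91 * 3/19 = 27/1729

27/1729


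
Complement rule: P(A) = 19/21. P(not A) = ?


P(A') = 1 - P(A) = 1 - 19/21 = 2/21

2/21


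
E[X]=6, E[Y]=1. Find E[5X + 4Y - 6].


E[5X + 4Y - 6] = 5*E[X] + 4*E[Y] - 6
= (5)*(6) + (4)*(1) + (-6)
= 30 + 4 - 6 = 28

28


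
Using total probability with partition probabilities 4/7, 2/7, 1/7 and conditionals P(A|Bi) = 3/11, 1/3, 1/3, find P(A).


P(A) = P(A|B1)P(B1) + P(A|B2)P(B2) + P(A|B3)P(B3)
= 3/11*4/7 + 1/3*2/7 + 1/3*1/7
= 12/77 + 2/21 + 1/21 = 23/77

23/77


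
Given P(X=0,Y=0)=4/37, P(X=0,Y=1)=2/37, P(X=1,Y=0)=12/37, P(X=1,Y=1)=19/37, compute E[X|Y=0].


P(Y=0) = 16/37
E[X|Y=0] = (0*4 + 1*12)/16 = 12/16 = 3/4

3/4


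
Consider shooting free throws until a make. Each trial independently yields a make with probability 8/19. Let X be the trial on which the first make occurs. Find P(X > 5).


P(X > 5) = P(first 5 trials all fail) = (1-p)^5 = (11/19)^5 = 161051/2476099

161051/2476099


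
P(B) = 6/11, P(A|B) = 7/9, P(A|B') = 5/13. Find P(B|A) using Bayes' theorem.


P(A) = P(A|B)P(B) + P(A|B')P(B') = 7/9*6/11 + 5/13*5/11 = 257/429
P(B|A) = P(A|B)P(B)/P(A) = (14/33)/(257/429) = 182/257

182/257


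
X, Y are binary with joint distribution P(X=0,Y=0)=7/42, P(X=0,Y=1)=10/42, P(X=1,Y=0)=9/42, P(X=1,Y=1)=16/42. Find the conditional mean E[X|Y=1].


P(Y=1) = 26/42
E[X|Y=1] = (0*10 + 1*16)/26 = 16/26 = 8/13

8/13


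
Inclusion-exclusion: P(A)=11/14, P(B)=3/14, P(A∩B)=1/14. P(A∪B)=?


P(A∪B) = P(A) + P(B) - P(A∩B)
= 11/14 + 3/14 - 1/14 = 13/14

13/14


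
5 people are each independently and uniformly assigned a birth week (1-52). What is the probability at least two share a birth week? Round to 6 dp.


P(all different) = prod((52-i)/52 for i=0..4) = 0.820284
P(at least one match) = 1 - 0.820284 = 0.179716

0.179716


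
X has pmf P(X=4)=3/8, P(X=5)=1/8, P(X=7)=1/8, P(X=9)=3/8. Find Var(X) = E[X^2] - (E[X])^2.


E[X] = 51/8, E[X^2] = 365/8
Var(X) = E[X^2] - (E[X])^2 = 365/8 - (51/8)^2 = 319/64

319/64


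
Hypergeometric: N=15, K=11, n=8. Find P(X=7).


P(X=7) = C(11,7)*C(4,1) / C(15,8)
= 330*4 / 6435
= 1320/6435 = 8/39

8/39


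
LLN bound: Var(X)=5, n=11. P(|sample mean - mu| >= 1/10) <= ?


Var(Xbar) = Var(X)/n = 5/11
Chebyshev: P(|Xbar-mu| >= 1/10) <= Var(Xbar)/(1/10)^2 = (5/11)/(1/100) = 500/11
Bound exceeds 1, so trivial bound: 1

1


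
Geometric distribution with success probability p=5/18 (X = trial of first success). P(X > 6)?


P(X > 6) = P(first 6 trials all fail) = (1-p)^6 = (13/18)^6 = 4826809/34012224

4826809/34012224


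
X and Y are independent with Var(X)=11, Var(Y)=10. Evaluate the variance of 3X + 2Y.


Independence => Cov(X,Y)=0
Var(3X + 2Y) = 3^2*Var(X) + 2^2*Var(Y)
= 9*11 + 4*10 = 139

139


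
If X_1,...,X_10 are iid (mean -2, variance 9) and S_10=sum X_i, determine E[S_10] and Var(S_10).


E[S_n] = n*mu = 10*-2 = -20
Var(S_n) = n*sigma^2 = 10*9 = 90

E[S_10]=-20, Var(S_10)=90


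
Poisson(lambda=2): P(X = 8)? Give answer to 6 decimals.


P(X=8) = e^(-2) * 2^8 / 8!
≈ 0.1353352832 * 256 / 40320
≈ 0.000859

0.000859


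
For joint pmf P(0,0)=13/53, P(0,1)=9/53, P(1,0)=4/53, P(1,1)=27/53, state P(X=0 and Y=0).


Read from table: P(X=0, Y=0) = 13/53

13/53


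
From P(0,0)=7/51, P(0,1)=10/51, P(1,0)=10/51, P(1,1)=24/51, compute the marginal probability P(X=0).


P(X=0) = P(0,0)+P(0,1) = 7/51 + 10/51 = 17/51 = 1/3

1/3


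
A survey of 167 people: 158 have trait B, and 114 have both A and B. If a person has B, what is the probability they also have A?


P(A|B) = P(A∩B)/P(B) = (114/167)/(158/167) = 114/158 = 57/79

57/79


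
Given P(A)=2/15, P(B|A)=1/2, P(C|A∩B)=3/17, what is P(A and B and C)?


P(A∩B∩C) = P(A) * P(B|A) * P(C|A∩B)
= 2/15 * 1/2 * 3/17
= 1/15 * 3/17 = 1/85

1/85


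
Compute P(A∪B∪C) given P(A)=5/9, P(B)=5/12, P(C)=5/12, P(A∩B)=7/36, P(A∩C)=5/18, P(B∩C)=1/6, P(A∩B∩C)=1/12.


P(A∪B∪C) = P(A)+P(B)+P(C) - P(AB)-P(AC)-P(BC) + P(ABC)
= 5/9+5/12+5/12 - 7/36-5/18-1/6 + 1/12
= 5/6

5/6


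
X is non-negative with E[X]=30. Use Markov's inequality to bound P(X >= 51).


Markov: P(X >= a) <= E[X]/a
P(X >= 51) <= 30/51 = 10/17

10/17


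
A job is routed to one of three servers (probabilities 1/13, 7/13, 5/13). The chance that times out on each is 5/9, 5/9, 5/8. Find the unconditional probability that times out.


P(A) = P(A|B1)P(B1) + P(A|B2)P(B2) + P(A|B3)P(B3)
= 5/9*1/13 + 5/9*7/13 + 5/8*5/13
= 5/117 + 35/117 + 25/104 = 545/936

545/936


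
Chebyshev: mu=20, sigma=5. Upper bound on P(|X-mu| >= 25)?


k = 25/5 = 5
Chebyshev: P(|X-mu| >= k*sigma) <= 1/k^2 = 1/5^2 = 1/25

1/25


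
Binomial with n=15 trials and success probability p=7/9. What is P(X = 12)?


P(X=12) = C(15,12) * p^12 * (1-p)^3
= 455 * 13841287201/282429536481 * 8/729
= 50382285411640/205891132094649

50382285411640/205891132094649


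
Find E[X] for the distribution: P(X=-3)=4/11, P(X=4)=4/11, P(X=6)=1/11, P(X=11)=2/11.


E[X] = sum(x * P(x))
= -3*4/11 + 4*4/11 + 6*1/11 + 11*2/11
= 32/11

32/11


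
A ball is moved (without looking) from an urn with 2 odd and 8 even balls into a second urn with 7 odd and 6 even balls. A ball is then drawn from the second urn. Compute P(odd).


P(transfer odd) = 2/10 = 1/5; P(transfer even) = 4/5
If odd transferred: Urn II has 8 odd of 14, so P(odd|odd moved) = 4/7
If even transferred: Urn II has 7 odd of 14, so P(odd|even moved) = 1/2
By total probability: P(odd) = 1/5*4/7 + 4/5*1/2 = 18/35

18/35


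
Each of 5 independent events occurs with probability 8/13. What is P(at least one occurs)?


P(at least one) = 1 - P(none)
P(none) = (1 - 8/13)^5 = (5/13)^5 = 3125/371293
P(at least one) = 1 - 3125/371293 = 368168/371293

368168/371293


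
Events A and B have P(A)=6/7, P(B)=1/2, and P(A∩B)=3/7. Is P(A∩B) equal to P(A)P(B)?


P(A)*P(B) = 6/7*1/2 = 3/7
P(A∩B) = 3/7, which equals P(A)P(B), so independent

Yes, A and B are independent


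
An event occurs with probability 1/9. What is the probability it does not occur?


P(A') = 1 - P(A) = 1 - 1/9 = 8/9

8/9


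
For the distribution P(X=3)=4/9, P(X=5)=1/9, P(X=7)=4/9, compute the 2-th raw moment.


E[X^2] = sum(x^2 * P(x))
= 9*4/9 + 25*1/9 + 49*4/9
= 257/9

257/9


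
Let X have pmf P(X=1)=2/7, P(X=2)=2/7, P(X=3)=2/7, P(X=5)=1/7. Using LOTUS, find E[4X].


E[4X] = sum(g(x)*P(x))
= 4*2/7 + 8*2/7 + 12*2/7 + 20*1/7
= 68/7

68/7


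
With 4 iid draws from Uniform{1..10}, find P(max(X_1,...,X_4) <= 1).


P(max <= 1) = P(all X_i <= 1) = (P(X_1 <= 1))^4
= (1/10)^4 = 1/10000

1/10000


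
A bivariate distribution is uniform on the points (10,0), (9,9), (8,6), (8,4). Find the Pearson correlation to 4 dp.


Cov(X,Y) = -1.3125, Var(X) = 0.6875, Var(Y) = 10.6875
rho = Cov/(sqrt(VarX)*sqrt(VarY)) = -0.4842

-0.4842


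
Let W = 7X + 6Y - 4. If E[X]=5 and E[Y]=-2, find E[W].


E[7X + 6Y - 4] = 7*E[X] + 6*E[Y] - 4
= (7)*(5) + (6)*(-2) + (-4)
= 35 - 12 - 4 = 19

19


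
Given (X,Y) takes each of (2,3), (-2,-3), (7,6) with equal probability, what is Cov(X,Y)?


E[X]=7/3, E[Y]=2, E[XY]=18
Cov(X,Y) = E[XY] - E[X]E[Y] = 18 - 7/3*2 = 40/3

40/3


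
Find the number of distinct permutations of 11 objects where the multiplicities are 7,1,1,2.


11! = 39916800
Denominator: 7!=5040 * 1!=1 * 1!=1 * 2!=2
Coefficient = 39916800 / 10080 = 3960

3960


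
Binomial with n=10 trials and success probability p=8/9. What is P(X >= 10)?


P(X>=10) = P(X=10)
= 1073741824/3486784401
= 1073741824/3486784401

1073741824/3486784401


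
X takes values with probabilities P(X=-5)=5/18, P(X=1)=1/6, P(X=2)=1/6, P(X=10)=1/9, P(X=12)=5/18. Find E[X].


E[X] = sum(x * P(x))
= -5*5/18 + 1*1/6 + 2*1/6 + 10*1/9 + 12*5/18
= 32/9

32/9
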